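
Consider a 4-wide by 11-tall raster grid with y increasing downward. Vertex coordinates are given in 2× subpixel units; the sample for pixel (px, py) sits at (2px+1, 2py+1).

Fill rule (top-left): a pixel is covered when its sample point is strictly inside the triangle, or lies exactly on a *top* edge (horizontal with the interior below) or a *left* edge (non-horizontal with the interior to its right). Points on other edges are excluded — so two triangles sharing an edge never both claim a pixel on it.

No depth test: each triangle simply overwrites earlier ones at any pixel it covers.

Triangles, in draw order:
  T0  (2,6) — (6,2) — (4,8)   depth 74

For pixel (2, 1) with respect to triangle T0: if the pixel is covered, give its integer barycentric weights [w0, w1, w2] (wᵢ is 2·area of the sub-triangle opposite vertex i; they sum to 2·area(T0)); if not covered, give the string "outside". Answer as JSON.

T0:
  2·area = 16
  edge (2, 6)→(6, 2): d=(4,-4) top-left  bias=+0
  edge (6, 2)→(4, 8): d=(-2,6) right/bottom  bias=-1
  edge (4, 8)→(2, 6): d=(-2,-2) top-left  bias=+0
    (3,0)@(7, 1): e=[0,-4,20] → ·  [on edge]
    (2,1)@(5, 3): e=[0,4,12] → #  [on edge]
    (3,1)@(7, 3): e=[8,-8,16] → ·
    (0,2)@(1, 5): e=[-8,24,0] → ·  [on edge]
    (1,2)@(3, 5): e=[0,12,4] → #  [on edge]
    (2,2)@(5, 5): e=[8,0,8] → ·  [on edge]
    (0,3)@(1, 7): e=[0,20,-4] → ·  [on edge]
    (1,3)@(3, 7): e=[8,8,0] → #  [on edge]
    (2,3)@(5, 7): e=[16,-4,4] → ·
    (1,4)@(3, 9): e=[16,4,-4] → ·
    (2,4)@(5, 9): e=[24,-8,0] → ·  [on edge]
    (1,5)@(3, 11): e=[24,0,-8] → ·  [on edge]
    (3,5)@(7, 11): e=[40,-24,0] → ·  [on edge]
    (0,8)@(1, 17): e=[40,0,-24] → ·  [on edge]
  covered (3 px):
    · · · ·
    · · # ·
    · # · ·
    · # · ·
    · · · ·
    · · · ·
    · · · ·
    · · · ·
    · · · ·
    · · · ·
    · · · ·

Final: [4,12,0]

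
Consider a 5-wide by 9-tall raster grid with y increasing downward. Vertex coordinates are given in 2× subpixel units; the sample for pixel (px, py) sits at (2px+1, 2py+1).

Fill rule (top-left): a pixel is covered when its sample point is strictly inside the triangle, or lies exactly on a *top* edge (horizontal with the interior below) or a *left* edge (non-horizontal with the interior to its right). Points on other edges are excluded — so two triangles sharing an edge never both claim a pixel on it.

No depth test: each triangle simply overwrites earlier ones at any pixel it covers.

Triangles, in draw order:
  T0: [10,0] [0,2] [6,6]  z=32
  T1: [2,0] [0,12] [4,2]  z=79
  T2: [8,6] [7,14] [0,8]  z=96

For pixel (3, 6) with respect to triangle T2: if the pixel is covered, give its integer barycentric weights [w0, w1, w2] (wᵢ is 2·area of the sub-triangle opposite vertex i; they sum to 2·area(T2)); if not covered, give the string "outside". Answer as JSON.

T0:
  2·area = 52  (B↔C swapped to make it positive)
  edge (10, 0)→(6, 6): d=(-4,6) right/bottom  bias=-1
  edge (6, 6)→(0, 2): d=(-6,-4) top-left  bias=+0
  edge (0, 2)→(10, 0): d=(10,-2) top-left  bias=+0
    (2,0)@(5, 1): e=[26,26,0] → █  [on edge]
    (3,0)@(7, 1): e=[14,34,4] → █
    (4,0)@(9, 1): e=[2,42,8] → █
    (1,1)@(3, 3): e=[30,6,16] → █
    (4,1)@(9, 3): e=[-6,30,28] → ·
    (1,2)@(3, 5): e=[22,-6,36] → ·
    (2,2)@(5, 5): e=[10,2,40] → █
    (3,2)@(7, 5): e=[-2,10,44] → ·
    (2,3)@(5, 7): e=[2,-10,60] → ·
  covered (7 px):
    · · █ █ █
    · █ █ █ ·
    · · █ · ·
    · · · · ·
    · · · · ·
    · · · · ·
    · · · · ·
    · · · · ·
    · · · · ·
T1:
  2·area = 28  (B↔C swapped to make it positive)
  edge (2, 0)→(4, 2): d=(2,2) right/bottom  bias=-1
  edge (4, 2)→(0, 12): d=(-4,10) right/bottom  bias=-1
  edge (0, 12)→(2, 0): d=(2,-12) top-left  bias=+0
    (1,0)@(3, 1): e=[0,14,14] → ·  [on edge]
    (1,1)@(3, 3): e=[4,6,18] → █
    (2,1)@(5, 3): e=[0,-14,42] → ·  [on edge]
    (1,2)@(3, 5): e=[8,-2,22] → ·
    (3,2)@(7, 5): e=[0,-42,70] → ·  [on edge]
    (0,3)@(1, 7): e=[16,10,2] → █
    (1,3)@(3, 7): e=[12,-10,26] → ·
    (4,3)@(9, 7): e=[0,-70,98] → ·  [on edge]
    (0,4)@(1, 9): e=[20,2,6] → █
    (1,4)@(3, 9): e=[16,-18,30] → ·
    (0,5)@(1, 11): e=[24,-6,10] → ·
  covered (3 px):
    · · · · ·
    · █ · · ·
    · · · · ·
    █ · · · ·
    █ · · · ·
    · · · · ·
    · · · · ·
    · · · · ·
    · · · · ·
T2:
  2·area = 62
  edge (8, 6)→(7, 14): d=(-1,8) right/bottom  bias=-1
  edge (7, 14)→(0, 8): d=(-7,-6) top-left  bias=+0
  edge (0, 8)→(8, 6): d=(8,-2) top-left  bias=+0
    (2,3)@(5, 7): e=[23,37,2] → █
    (3,3)@(7, 7): e=[7,49,6] → █
    (4,3)@(9, 7): e=[-9,61,10] → ·
    (1,4)@(3, 9): e=[37,11,14] → █
    (4,4)@(9, 9): e=[-11,47,26] → ·
    (1,5)@(3, 11): e=[35,-3,30] → ·
    (2,5)@(5, 11): e=[19,9,34] → █
    (4,5)@(9, 11): e=[-13,33,42] → ·
    (2,6)@(5, 13): e=[17,-5,50] → ·
    (3,6)@(7, 13): e=[1,7,54] → █
    (4,6)@(9, 13): e=[-15,19,58] → ·
    (3,7)@(7, 15): e=[-1,-7,70] → ·
  covered (8 px):
    · · · · ·
    · · · · ·
    · · · · ·
    · · █ █ ·
    · █ █ █ ·
    · · █ █ ·
    · · · █ ·
    · · · · ·
    · · · · ·

Final: [7,54,1]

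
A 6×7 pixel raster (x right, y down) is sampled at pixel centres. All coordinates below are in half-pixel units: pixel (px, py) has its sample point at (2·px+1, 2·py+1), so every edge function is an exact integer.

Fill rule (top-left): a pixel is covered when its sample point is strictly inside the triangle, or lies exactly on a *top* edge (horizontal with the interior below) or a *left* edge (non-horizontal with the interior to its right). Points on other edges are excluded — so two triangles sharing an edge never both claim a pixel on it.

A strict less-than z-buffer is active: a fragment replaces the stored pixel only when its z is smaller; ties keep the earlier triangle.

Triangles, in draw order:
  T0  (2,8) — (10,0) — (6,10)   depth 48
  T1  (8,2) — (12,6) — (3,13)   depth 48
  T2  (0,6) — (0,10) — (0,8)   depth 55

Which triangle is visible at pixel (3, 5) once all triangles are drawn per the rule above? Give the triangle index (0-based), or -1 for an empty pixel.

T0:
  2·area = 48
  edge (2, 8)→(10, 0): d=(8,-8) top-left  bias=+0
  edge (10, 0)→(6, 10): d=(-4,10) right/bottom  bias=-1
  edge (6, 10)→(2, 8): d=(-4,-2) top-left  bias=+0
    (4,0)@(9, 1): e=[0,6,42] → █  [on edge]
    (5,0)@(11, 1): e=[16,-14,46] → ·
    (3,1)@(7, 3): e=[0,18,30] → █  [on edge]
    (4,1)@(9, 3): e=[16,-2,34] → ·
    (2,2)@(5, 5): e=[0,30,18] → █  [on edge]
    (4,2)@(9, 5): e=[32,-10,26] → ·
    (1,3)@(3, 7): e=[0,42,6] → █  [on edge]
    (4,3)@(9, 7): e=[48,-18,18] → ·
    (0,4)@(1, 9): e=[0,54,-6] → ·  [on edge]
    (1,4)@(3, 9): e=[16,34,-2] → ·
    (2,4)@(5, 9): e=[32,14,2] → █
    (3,4)@(7, 9): e=[48,-6,6] → ·
  covered (8 px):
    · · · · █ ·
    · · · █ · ·
    · · █ █ · ·
    · █ █ █ · ·
    · · █ · · ·
    · · · · · ·
    · · · · · ·
T1:
  2·area = 64
  edge (8, 2)→(12, 6): d=(4,4) right/bottom  bias=-1
  edge (12, 6)→(3, 13): d=(-9,7) right/bottom  bias=-1
  edge (3, 13)→(8, 2): d=(5,-11) top-left  bias=+0
    (3,0)@(7, 1): e=[0,80,-16] → ·  [on edge]
    (4,1)@(9, 3): e=[0,48,16] → ·  [on edge]
    (3,2)@(7, 5): e=[16,44,4] → █
    (4,2)@(9, 5): e=[8,30,26] → █
    (5,2)@(11, 5): e=[0,16,48] → ·  [on edge]
    (3,3)@(7, 7): e=[24,26,14] → █
    (5,3)@(11, 7): e=[8,-2,58] → ·
    (2,4)@(5, 9): e=[40,22,2] → █
    (4,4)@(9, 9): e=[24,-6,46] → ·
    (2,5)@(5, 11): e=[48,4,12] → █
    (3,5)@(7, 11): e=[40,-10,34] → ·
    (1,6)@(3, 13): e=[64,0,0] → ·  [on edge]
  covered (7 px):
    · · · · · ·
    · · · · · ·
    · · · █ █ ·
    · · · █ █ ·
    · · █ █ · ·
    · · █ · · ·
    · · · · · ·
T2:
  degenerate (2·area = 0) — covers nothing

Z-buffer (winner per pixel, '.' = empty):
  . . . . 0 .
  . . . 0 . .
  . . 0 0 1 .
  . 0 0 0 1 .
  . . 0 1 . .
  . . 1 . . .
  . . . . . .

Result: -1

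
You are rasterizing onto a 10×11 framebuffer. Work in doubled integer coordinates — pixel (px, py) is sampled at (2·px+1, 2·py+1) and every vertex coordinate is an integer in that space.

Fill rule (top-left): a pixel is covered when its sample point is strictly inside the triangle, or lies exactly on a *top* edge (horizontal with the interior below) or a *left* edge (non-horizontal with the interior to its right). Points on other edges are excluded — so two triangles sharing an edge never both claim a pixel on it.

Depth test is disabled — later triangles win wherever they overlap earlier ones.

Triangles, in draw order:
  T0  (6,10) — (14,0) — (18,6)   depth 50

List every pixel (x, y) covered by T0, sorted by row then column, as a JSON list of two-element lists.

T0:
  2·area = 88
  edge (6, 10)→(14, 0): d=(8,-10) top-left  bias=+0
  edge (14, 0)→(18, 6): d=(4,6) right/bottom  bias=-1
  edge (18, 6)→(6, 10): d=(-12,4) right/bottom  bias=-1
    (6,1)@(13, 3): e=[14,18,56] → █
    (7,1)@(15, 3): e=[34,6,48] → █
    (8,1)@(17, 3): e=[54,-6,40] → ·
    (5,2)@(11, 5): e=[10,38,40] → █
    (8,2)@(17, 5): e=[70,2,16] → █
    (9,2)@(19, 5): e=[90,-10,8] → ·
    (4,3)@(9, 7): e=[6,58,24] → █
    (7,3)@(15, 7): e=[66,22,0] → ·  [on edge]
    (8,3)@(17, 7): e=[86,10,-8] → ·
    (3,4)@(7, 9): e=[2,78,8] → █
    (4,4)@(9, 9): e=[22,66,0] → ·  [on edge]
    (5,4)@(11, 9): e=[42,54,-8] → ·
    (1,5)@(3, 11): e=[-22,110,0] → ·  [on edge]
  covered (10 px):
    · · · · · · · · · ·
    · · · · · · █ █ · ·
    · · · · · █ █ █ █ ·
    · · · · █ █ █ · · ·
    · · · █ · · · · · ·
    · · · · · · · · · ·
    · · · · · · · · · ·
    · · · · · · · · · ·
    · · · · · · · · · ·
    · · · · · · · · · ·
    · · · · · · · · · ·

Result: [[6,1],[7,1],[5,2],[6,2],[7,2],[8,2],[4,3],[5,3],[6,3],[3,4]]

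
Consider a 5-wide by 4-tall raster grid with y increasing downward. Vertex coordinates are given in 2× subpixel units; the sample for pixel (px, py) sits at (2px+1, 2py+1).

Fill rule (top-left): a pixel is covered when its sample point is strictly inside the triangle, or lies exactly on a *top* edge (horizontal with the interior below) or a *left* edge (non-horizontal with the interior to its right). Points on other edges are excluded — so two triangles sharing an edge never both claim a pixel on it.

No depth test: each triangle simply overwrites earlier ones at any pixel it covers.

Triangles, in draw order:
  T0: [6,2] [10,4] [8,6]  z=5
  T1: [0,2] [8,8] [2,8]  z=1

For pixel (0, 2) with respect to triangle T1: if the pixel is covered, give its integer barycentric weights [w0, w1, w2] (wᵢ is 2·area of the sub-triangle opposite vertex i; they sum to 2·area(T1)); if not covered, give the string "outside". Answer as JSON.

T0:
  2·area = 12
  edge (6, 2)→(10, 4): d=(4,2) right/bottom  bias=-1
  edge (10, 4)→(8, 6): d=(-2,2) right/bottom  bias=-1
  edge (8, 6)→(6, 2): d=(-2,-4) top-left  bias=+0
    (3,1)@(7, 3): e=[2,8,2] → █
    (4,1)@(9, 3): e=[-2,4,10] → ·
    (3,2)@(7, 5): e=[10,4,-2] → ·
    (4,2)@(9, 5): e=[6,0,6] → ·  [on edge]
    (3,3)@(7, 7): e=[18,0,-6] → ·  [on edge]
  covered (1 px):
    · · · · ·
    · · · █ ·
    · · · · ·
    · · · · ·
T1:
  2·area = 36
  edge (0, 2)→(8, 8): d=(8,6) right/bottom  bias=-1
  edge (8, 8)→(2, 8): d=(-6,0) right/bottom  bias=-1
  edge (2, 8)→(0, 2): d=(-2,-6) top-left  bias=+0
    (0,1)@(1, 3): e=[2,30,4] → █
    (1,1)@(3, 3): e=[-10,30,16] → ·
    (0,2)@(1, 5): e=[18,18,0] → █  [on edge]
    (1,2)@(3, 5): e=[6,18,12] → █
    (2,2)@(5, 5): e=[-6,18,24] → ·
    (0,3)@(1, 7): e=[34,6,-4] → ·
    (1,3)@(3, 7): e=[22,6,8] → █
    (2,3)@(5, 7): e=[10,6,20] → █
    (3,3)@(7, 7): e=[-2,6,32] → ·
  covered (5 px):
    · · · · ·
    █ · · · ·
    █ █ · · ·
    · █ █ · ·

Answer: [18,0,18]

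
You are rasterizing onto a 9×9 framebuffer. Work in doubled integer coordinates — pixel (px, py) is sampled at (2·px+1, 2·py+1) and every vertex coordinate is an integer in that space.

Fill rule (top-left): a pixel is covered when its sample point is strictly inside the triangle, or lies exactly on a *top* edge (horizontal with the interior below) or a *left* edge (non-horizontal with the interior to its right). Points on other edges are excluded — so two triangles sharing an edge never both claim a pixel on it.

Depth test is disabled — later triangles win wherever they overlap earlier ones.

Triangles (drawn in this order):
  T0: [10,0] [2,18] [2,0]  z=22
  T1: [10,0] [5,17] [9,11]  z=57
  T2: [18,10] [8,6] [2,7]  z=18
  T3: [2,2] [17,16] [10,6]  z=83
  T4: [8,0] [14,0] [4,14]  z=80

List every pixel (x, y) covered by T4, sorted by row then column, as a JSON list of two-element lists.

T0:
  2·area = 144
  edge (10, 0)→(2, 18): d=(-8,18) right/bottom  bias=-1
  edge (2, 18)→(2, 0): d=(0,-18) top-left  bias=+0
  edge (2, 0)→(10, 0): d=(8,0) top-left  bias=+0
    (1,0)@(3, 1): e=[118,18,8] → X
    (2,0)@(5, 1): e=[82,54,8] → X
    (3,0)@(7, 1): e=[46,90,8] → X
    (4,0)@(9, 1): e=[10,126,8] → X
    (5,0)@(11, 1): e=[-26,162,8] → .
    (1,1)@(3, 3): e=[102,18,24] → X
    (4,1)@(9, 3): e=[-6,126,24] → .
    (1,2)@(3, 5): e=[86,18,40] → X
    (4,2)@(9, 5): e=[-22,126,40] → .
    (1,3)@(3, 7): e=[70,18,56] → X
    (3,3)@(7, 7): e=[-2,90,56] → .
    (1,4)@(3, 9): e=[54,18,72] → X
  covered (18 px):
    . X X X X . . . .
    . X X X . . . . .
    . X X X . . . . .
    . X X . . . . . .
    . X X . . . . . .
    . X X . . . . . .
    . X . . . . . . .
    . X . . . . . . .
    . . . . . . . . .
T1:
  2·area = 38  (B↔C swapped to make it positive)
  edge (10, 0)→(9, 11): d=(-1,11) right/bottom  bias=-1
  edge (9, 11)→(5, 17): d=(-4,6) right/bottom  bias=-1
  edge (5, 17)→(10, 0): d=(5,-17) top-left  bias=+0
    (4,2)@(9, 5): e=[6,24,8] → X
    (5,2)@(11, 5): e=[-16,12,42] → .
    (6,2)@(13, 5): e=[-38,0,76] → .  [on edge]
    (4,3)@(9, 7): e=[4,16,18] → X
    (5,3)@(11, 7): e=[-18,4,52] → .
    (4,4)@(9, 9): e=[2,8,28] → X
    (5,4)@(11, 9): e=[-20,-4,62] → .
    (3,5)@(7, 11): e=[22,12,4] → X
    (4,5)@(9, 11): e=[0,0,38] → .  [on edge]
    (3,6)@(7, 13): e=[20,4,14] → X
    (4,6)@(9, 13): e=[-2,-8,48] → .
    (3,7)@(7, 15): e=[18,-4,24] → .
    (2,8)@(5, 17): e=[38,0,0] → .  [on edge]
  covered (5 px):
    . . . . . . . . .
    . . . . . . . . .
    . . . . X . . . .
    . . . . X . . . .
    . . . . X . . . .
    . . . X . . . . .
    . . . X . . . . .
    . . . . . . . . .
    . . . . . . . . .
T2:
  2·area = 34  (B↔C swapped to make it positive)
  edge (18, 10)→(2, 7): d=(-16,-3) top-left  bias=+0
  edge (2, 7)→(8, 6): d=(6,-1) top-left  bias=+0
  edge (8, 6)→(18, 10): d=(10,4) right/bottom  bias=-1
    (1,3)@(3, 7): e=[3,1,30] → X
    (2,3)@(5, 7): e=[9,3,22] → X
    (3,3)@(7, 7): e=[15,5,14] → X
    (4,3)@(9, 7): e=[21,7,6] → X
    (5,3)@(11, 7): e=[27,9,-2] → .
    (1,4)@(3, 9): e=[-29,13,50] → .
    (2,4)@(5, 9): e=[-23,15,42] → .
    (3,4)@(7, 9): e=[-17,17,34] → .
    (4,4)@(9, 9): e=[-11,19,26] → .
    (6,4)@(13, 9): e=[1,23,10] → X
    (7,4)@(15, 9): e=[7,25,2] → X
    (8,4)@(17, 9): e=[13,27,-6] → .
  covered (6 px):
    . . . . . . . . .
    . . . . . . . . .
    . . . . . . . . .
    . X X X X . . . .
    . . . . . . X X .
    . . . . . . . . .
    . . . . . . . . .
    . . . . . . . . .
    . . . . . . . . .
T3:
  2·area = 52  (B↔C swapped to make it positive)
  edge (2, 2)→(10, 6): d=(8,4) right/bottom  bias=-1
  edge (10, 6)→(17, 16): d=(7,10) right/bottom  bias=-1
  edge (17, 16)→(2, 2): d=(-15,-14) top-left  bias=+0
    (3,2)@(7, 5): e=[4,23,25] → X
    (4,2)@(9, 5): e=[-4,3,53] → .
    (3,3)@(7, 7): e=[20,37,-5] → .
    (4,3)@(9, 7): e=[12,17,23] → X
    (5,3)@(11, 7): e=[4,-3,51] → .
    (4,4)@(9, 9): e=[28,31,-7] → .
    (5,4)@(11, 9): e=[20,11,21] → X
    (6,4)@(13, 9): e=[12,-9,49] → .
    (5,5)@(11, 11): e=[36,25,-9] → .
    (6,5)@(13, 11): e=[28,5,19] → X
    (7,5)@(15, 11): e=[20,-15,47] → .
    (6,6)@(13, 13): e=[44,19,-11] → .
  covered (4 px):
    . . . . . . . . .
    . . . . . . . . .
    . . . X . . . . .
    . . . . X . . . .
    . . . . . X . . .
    . . . . . . X . .
    . . . . . . . . .
    . . . . . . . . .
    . . . . . . . . .
T4:
  2·area = 84
  edge (8, 0)→(14, 0): d=(6,0) top-left  bias=+0
  edge (14, 0)→(4, 14): d=(-10,14) right/bottom  bias=-1
  edge (4, 14)→(8, 0): d=(4,-14) top-left  bias=+0
    (4,0)@(9, 1): e=[6,60,18] → X
    (5,0)@(11, 1): e=[6,32,46] → X
    (6,0)@(13, 1): e=[6,4,74] → X
    (7,0)@(15, 1): e=[6,-24,102] → .
    (4,1)@(9, 3): e=[18,40,26] → X
    (6,1)@(13, 3): e=[18,-16,82] → .
    (3,2)@(7, 5): e=[30,48,6] → X
    (5,2)@(11, 5): e=[30,-8,62] → .
    (3,3)@(7, 7): e=[42,28,14] → X
    (4,3)@(9, 7): e=[42,0,42] → .  [on edge]
    (3,4)@(7, 9): e=[54,8,22] → X
    (4,4)@(9, 9): e=[54,-20,50] → .
  covered (10 px):
    . . . . X X X . .
    . . . . X X . . .
    . . . X X . . . .
    . . . X . . . . .
    . . . X . . . . .
    . . X . . . . . .
    . . . . . . . . .
    . . . . . . . . .
    . . . . . . . . .

Result: [[4,0],[5,0],[6,0],[4,1],[5,1],[3,2],[4,2],[3,3],[3,4],[2,5]]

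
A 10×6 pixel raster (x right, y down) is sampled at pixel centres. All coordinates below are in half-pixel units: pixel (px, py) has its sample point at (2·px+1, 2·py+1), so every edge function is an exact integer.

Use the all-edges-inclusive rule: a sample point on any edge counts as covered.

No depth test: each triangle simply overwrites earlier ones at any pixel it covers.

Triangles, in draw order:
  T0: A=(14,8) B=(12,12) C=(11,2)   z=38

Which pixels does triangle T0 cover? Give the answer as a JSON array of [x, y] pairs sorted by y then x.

T0:
  2·area = 24
  edge (14, 8)→(12, 12): d=(-2,4) inclusive
  edge (12, 12)→(11, 2): d=(-1,-10) inclusive
  edge (11, 2)→(14, 8): d=(3,6) inclusive
    (6,3)@(13, 7): e=[6,15,3] → X
    (7,3)@(15, 7): e=[-2,35,-9] → .
    (6,4)@(13, 9): e=[2,13,9] → X
    (7,4)@(15, 9): e=[-6,33,-3] → .
    (6,5)@(13, 11): e=[-2,11,15] → .
  covered (2 px):
    . . . . . . . . . .
    . . . . . . . . . .
    . . . . . . . . . .
    . . . . . . X . . .
    . . . . . . X . . .
    . . . . . . . . . .

Final: [[6,3],[6,4]]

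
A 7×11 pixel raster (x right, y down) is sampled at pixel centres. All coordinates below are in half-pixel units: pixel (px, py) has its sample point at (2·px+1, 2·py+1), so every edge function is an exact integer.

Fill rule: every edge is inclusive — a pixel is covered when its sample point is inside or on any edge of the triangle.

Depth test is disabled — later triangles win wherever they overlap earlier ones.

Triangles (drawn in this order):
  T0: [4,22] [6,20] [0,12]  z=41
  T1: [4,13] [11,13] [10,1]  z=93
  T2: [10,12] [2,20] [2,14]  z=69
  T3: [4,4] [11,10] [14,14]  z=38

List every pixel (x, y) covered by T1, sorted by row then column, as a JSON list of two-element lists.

T0:
  2·area = 28  (B↔C swapped to make it positive)
  edge (4, 22)→(0, 12): d=(-4,-10) inclusive
  edge (0, 12)→(6, 20): d=(6,8) inclusive
  edge (6, 20)→(4, 22): d=(-2,2) inclusive
    (6,6)@(13, 13): e=[126,-98,0] → ·  [on edge]
    (5,7)@(11, 15): e=[98,-70,0] → ·  [on edge]
    (1,8)@(3, 17): e=[10,6,12] → #
    (2,8)@(5, 17): e=[30,-10,8] → ·
    (4,8)@(9, 17): e=[70,-42,0] → ·  [on edge]
    (1,9)@(3, 19): e=[2,18,8] → #
    (2,9)@(5, 19): e=[22,2,4] → #
    (3,9)@(7, 19): e=[42,-14,0] → ·  [on edge]
    (1,10)@(3, 21): e=[-6,30,4] → ·
    (2,10)@(5, 21): e=[14,14,0] → #  [on edge]
    (3,10)@(7, 21): e=[34,-2,-4] → ·
  covered (4 px):
    · · · · · · ·
    · · · · · · ·
    · · · · · · ·
    · · · · · · ·
    · · · · · · ·
    · · · · · · ·
    · · · · · · ·
    · · · · · · ·
    · # · · · · ·
    · # # · · · ·
    · · # · · · ·
T1:
  2·area = 84  (B↔C swapped to make it positive)
  edge (4, 13)→(10, 1): d=(6,-12) inclusive
  edge (10, 1)→(11, 13): d=(1,12) inclusive
  edge (11, 13)→(4, 13): d=(-7,0) inclusive
    (4,1)@(9, 3): e=[0,14,70] → #  [on edge]
    (5,1)@(11, 3): e=[24,-10,70] → ·
    (4,2)@(9, 5): e=[12,16,56] → #
    (5,2)@(11, 5): e=[36,-8,56] → ·
    (3,3)@(7, 7): e=[0,42,42] → #  [on edge]
    (5,3)@(11, 7): e=[48,-6,42] → ·
    (3,4)@(7, 9): e=[12,44,28] → #
    (5,4)@(11, 9): e=[60,-4,28] → ·
    (2,5)@(5, 11): e=[0,70,14] → #  [on edge]
    (5,5)@(11, 11): e=[72,-2,14] → ·
    (0,6)@(1, 13): e=[-36,120,0] → ·  [on edge]
    (1,6)@(3, 13): e=[-12,96,0] → ·  [on edge]
    (2,6)@(5, 13): e=[12,72,0] → #  [on edge]
    (3,6)@(7, 13): e=[36,48,0] → #  [on edge]
    (4,6)@(9, 13): e=[60,24,0] → #  [on edge]
    (5,6)@(11, 13): e=[84,0,0] → #  [on edge]
    (6,6)@(13, 13): e=[108,-24,0] → ·  [on edge]
    (1,7)@(3, 15): e=[0,98,-14] → ·  [on edge]
    (0,9)@(1, 19): e=[0,126,-42] → ·  [on edge]
  covered (13 px):
    · · · · · · ·
    · · · · # · ·
    · · · · # · ·
    · · · # # · ·
    · · · # # · ·
    · · # # # · ·
    · · # # # # ·
    · · · · · · ·
    · · · · · · ·
    · · · · · · ·
    · · · · · · ·
T2:
  2·area = 48
  edge (10, 12)→(2, 20): d=(-8,8) inclusive
  edge (2, 20)→(2, 14): d=(0,-6) inclusive
  edge (2, 14)→(10, 12): d=(8,-2) inclusive
    (6,4)@(13, 9): e=[0,66,-18] → ·  [on edge]
    (5,5)@(11, 11): e=[0,54,-6] → ·  [on edge]
    (3,6)@(7, 13): e=[16,30,2] → #
    (4,6)@(9, 13): e=[0,42,6] → #  [on edge]
    (5,6)@(11, 13): e=[-16,54,10] → ·
    (1,7)@(3, 15): e=[32,6,10] → #
    (2,7)@(5, 15): e=[16,18,14] → #
    (3,7)@(7, 15): e=[0,30,18] → #  [on edge]
    (4,7)@(9, 15): e=[-16,42,22] → ·
    (1,8)@(3, 17): e=[16,6,26] → #
    (2,8)@(5, 17): e=[0,18,30] → #  [on edge]
    (3,8)@(7, 17): e=[-16,30,34] → ·
    (1,9)@(3, 19): e=[0,6,42] → #  [on edge]
    (0,10)@(1, 21): e=[0,-6,54] → ·  [on edge]
  covered (8 px):
    · · · · · · ·
    · · · · · · ·
    · · · · · · ·
    · · · · · · ·
    · · · · · · ·
    · · · · · · ·
    · · · # # · ·
    · # # # · · ·
    · # # · · · ·
    · # · · · · ·
    · · · · · · ·
T3:
  2·area = 10
  edge (4, 4)→(11, 10): d=(7,6) inclusive
  edge (11, 10)→(14, 14): d=(3,4) inclusive
  edge (14, 14)→(4, 4): d=(-10,-10) inclusive
    (0,0)@(1, 1): e=[-3,13,0] → ·  [on edge]
    (1,1)@(3, 3): e=[-1,11,0] → ·  [on edge]
    (2,2)@(5, 5): e=[1,9,0] → #  [on edge]
    (3,2)@(7, 5): e=[-11,1,20] → ·
    (2,3)@(5, 7): e=[15,15,-20] → ·
    (3,3)@(7, 7): e=[3,7,0] → #  [on edge]
    (4,3)@(9, 7): e=[-9,-1,20] → ·
    (3,4)@(7, 9): e=[17,13,-20] → ·
    (4,4)@(9, 9): e=[5,5,0] → #  [on edge]
    (5,4)@(11, 9): e=[-7,-3,20] → ·
    (4,5)@(9, 11): e=[19,11,-20] → ·
    (5,5)@(11, 11): e=[7,3,0] → #  [on edge]
    (6,6)@(13, 13): e=[9,1,0] → #  [on edge]
  covered (5 px):
    · · · · · · ·
    · · · · · · ·
    · · # · · · ·
    · · · # · · ·
    · · · · # · ·
    · · · · · # ·
    · · · · · · #
    · · · · · · ·
    · · · · · · ·
    · · · · · · ·
    · · · · · · ·

Answer: [[4,1],[4,2],[3,3],[4,3],[3,4],[4,4],[2,5],[3,5],[4,5],[2,6],[3,6],[4,6],[5,6]]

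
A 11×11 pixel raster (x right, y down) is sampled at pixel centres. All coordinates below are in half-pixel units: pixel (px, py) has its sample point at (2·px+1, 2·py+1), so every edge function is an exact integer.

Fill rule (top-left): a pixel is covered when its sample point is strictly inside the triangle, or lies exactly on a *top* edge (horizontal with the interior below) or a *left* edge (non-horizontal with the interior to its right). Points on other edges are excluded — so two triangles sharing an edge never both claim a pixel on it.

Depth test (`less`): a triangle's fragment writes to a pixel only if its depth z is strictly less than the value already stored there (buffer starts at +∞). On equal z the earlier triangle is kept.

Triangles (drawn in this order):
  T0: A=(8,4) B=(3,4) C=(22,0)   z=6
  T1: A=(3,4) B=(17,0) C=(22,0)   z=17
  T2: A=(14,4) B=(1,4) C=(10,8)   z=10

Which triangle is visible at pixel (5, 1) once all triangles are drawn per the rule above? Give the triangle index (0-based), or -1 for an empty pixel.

T0:
  2·area = 20
  edge (8, 4)→(3, 4): d=(-5,0) right/bottom  bias=-1
  edge (3, 4)→(22, 0): d=(19,-4) top-left  bias=+0
  edge (22, 0)→(8, 4): d=(-14,4) right/bottom  bias=-1
    (4,1)@(9, 3): e=[5,5,10] → X
    (5,1)@(11, 3): e=[5,13,2] → X
    (6,1)@(13, 3): e=[5,21,-6] → .
    (4,2)@(9, 5): e=[-5,43,-18] → .
    (5,2)@(11, 5): e=[-5,51,-26] → .
  covered (2 px):
    . . . . . . . . . . .
    . . . . X X . . . . .
    . . . . . . . . . . .
    . . . . . . . . . . .
    . . . . . . . . . . .
    . . . . . . . . . . .
    . . . . . . . . . . .
    . . . . . . . . . . .
    . . . . . . . . . . .
    . . . . . . . . . . .
    . . . . . . . . . . .
T1:
  2·area = 20
  edge (3, 4)→(17, 0): d=(14,-4) top-left  bias=+0
  edge (17, 0)→(22, 0): d=(5,0) top-left  bias=+0
  edge (22, 0)→(3, 4): d=(-19,4) right/bottom  bias=-1
    (7,0)@(15, 1): e=[6,5,9] → X
    (8,0)@(17, 1): e=[14,5,1] → X
    (9,0)@(19, 1): e=[22,5,-7] → .
    (3,1)@(7, 3): e=[2,15,3] → X
    (4,1)@(9, 3): e=[10,15,-5] → .
    (7,1)@(15, 3): e=[34,15,-29] → .
    (8,1)@(17, 3): e=[42,15,-37] → .
    (3,2)@(7, 5): e=[30,25,-35] → .
  covered (3 px):
    . . . . . . . X X . .
    . . . X . . . . . . .
    . . . . . . . . . . .
    . . . . . . . . . . .
    . . . . . . . . . . .
    . . . . . . . . . . .
    . . . . . . . . . . .
    . . . . . . . . . . .
    . . . . . . . . . . .
    . . . . . . . . . . .
    . . . . . . . . . . .
T2:
  2·area = 52  (B↔C swapped to make it positive)
  edge (14, 4)→(10, 8): d=(-4,4) right/bottom  bias=-1
  edge (10, 8)→(1, 4): d=(-9,-4) top-left  bias=+0
  edge (1, 4)→(14, 4): d=(13,0) top-left  bias=+0
    (8,0)@(17, 1): e=[0,91,-39] → .  [on edge]
    (7,1)@(15, 3): e=[0,65,-13] → .  [on edge]
    (2,2)@(5, 5): e=[32,7,13] → X
    (3,2)@(7, 5): e=[24,15,13] → X
    (4,2)@(9, 5): e=[16,23,13] → X
    (5,2)@(11, 5): e=[8,31,13] → X
    (6,2)@(13, 5): e=[0,39,13] → .  [on edge]
    (2,3)@(5, 7): e=[24,-11,39] → .
    (3,3)@(7, 7): e=[16,-3,39] → .
    (4,3)@(9, 7): e=[8,5,39] → X
    (5,3)@(11, 7): e=[0,13,39] → .  [on edge]
    (4,4)@(9, 9): e=[0,-13,65] → .  [on edge]
    (3,5)@(7, 11): e=[0,-39,91] → .  [on edge]
    (2,6)@(5, 13): e=[0,-65,117] → .  [on edge]
    (1,7)@(3, 15): e=[0,-91,143] → .  [on edge]
    (0,8)@(1, 17): e=[0,-117,169] → .  [on edge]
  covered (5 px):
    . . . . . . . . . . .
    . . . . . . . . . . .
    . . X X X X . . . . .
    . . . . X . . . . . .
    . . . . . . . . . . .
    . . . . . . . . . . .
    . . . . . . . . . . .
    . . . . . . . . . . .
    . . . . . . . . . . .
    . . . . . . . . . . .
    . . . . . . . . . . .

Z-buffer (winner per pixel, '.' = empty):
  . . . . . . . 1 1 . .
  . . . 1 0 0 . . . . .
  . . 2 2 2 2 . . . . .
  . . . . 2 . . . . . .
  . . . . . . . . . . .
  . . . . . . . . . . .
  . . . . . . . . . . .
  . . . . . . . . . . .
  . . . . . . . . . . .
  . . . . . . . . . . .
  . . . . . . . . . . .

Result: 0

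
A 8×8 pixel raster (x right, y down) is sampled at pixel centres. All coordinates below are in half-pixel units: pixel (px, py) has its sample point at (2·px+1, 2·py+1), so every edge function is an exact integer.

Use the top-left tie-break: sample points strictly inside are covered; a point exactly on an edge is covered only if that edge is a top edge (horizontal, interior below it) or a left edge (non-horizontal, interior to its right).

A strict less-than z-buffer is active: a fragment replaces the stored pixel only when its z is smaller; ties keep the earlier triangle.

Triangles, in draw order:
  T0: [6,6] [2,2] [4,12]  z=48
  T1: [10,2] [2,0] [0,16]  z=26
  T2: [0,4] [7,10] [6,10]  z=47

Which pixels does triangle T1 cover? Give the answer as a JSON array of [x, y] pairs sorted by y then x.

T0:
  2·area = 32  (B↔C swapped to make it positive)
  edge (6, 6)→(4, 12): d=(-2,6) right/bottom  bias=-1
  edge (4, 12)→(2, 2): d=(-2,-10) top-left  bias=+0
  edge (2, 2)→(6, 6): d=(4,4) right/bottom  bias=-1
    (0,0)@(1, 1): e=[40,-8,0] → ·  [on edge]
    (1,1)@(3, 3): e=[24,8,0] → ·  [on edge]
    (3,1)@(7, 3): e=[0,48,-16] → ·  [on edge]
    (1,2)@(3, 5): e=[20,4,8] → █
    (2,2)@(5, 5): e=[8,24,0] → ·  [on edge]
    (1,3)@(3, 7): e=[16,0,16] → █  [on edge]
    (2,3)@(5, 7): e=[4,20,8] → █
    (3,3)@(7, 7): e=[-8,40,0] → ·  [on edge]
    (1,4)@(3, 9): e=[12,-4,24] → ·
    (2,4)@(5, 9): e=[0,16,16] → ·  [on edge]
    (4,4)@(9, 9): e=[-24,56,0] → ·  [on edge]
    (5,5)@(11, 11): e=[-40,72,0] → ·  [on edge]
    (6,6)@(13, 13): e=[-56,88,0] → ·  [on edge]
    (1,7)@(3, 15): e=[0,-16,48] → ·  [on edge]
    (7,7)@(15, 15): e=[-72,104,0] → ·  [on edge]
  covered (3 px):
    · · · · · · · ·
    · · · · · · · ·
    · █ · · · · · ·
    · █ █ · · · · ·
    · · · · · · · ·
    · · · · · · · ·
    · · · · · · · ·
    · · · · · · · ·
T1:
  2·area = 132  (B↔C swapped to make it positive)
  edge (10, 2)→(0, 16): d=(-10,14) right/bottom  bias=-1
  edge (0, 16)→(2, 0): d=(2,-16) top-left  bias=+0
  edge (2, 0)→(10, 2): d=(8,2) right/bottom  bias=-1
    (1,0)@(3, 1): e=[108,18,6] → █
    (2,0)@(5, 1): e=[80,50,2] → █
    (3,0)@(7, 1): e=[52,82,-2] → ·
    (1,1)@(3, 3): e=[88,22,22] → █
    (3,1)@(7, 3): e=[32,86,14] → █
    (4,1)@(9, 3): e=[4,118,10] → █
    (5,1)@(11, 3): e=[-24,150,6] → ·
    (1,2)@(3, 5): e=[68,26,38] → █
    (4,2)@(9, 5): e=[-16,122,26] → ·
    (1,3)@(3, 7): e=[48,30,54] → █
    (3,3)@(7, 7): e=[-8,94,46] → ·
    (0,4)@(1, 9): e=[56,2,74] → █
    (2,4)@(5, 9): e=[0,66,66] → ·  [on edge]
  covered (16 px):
    · █ █ · · · · ·
    · █ █ █ █ · · ·
    · █ █ █ · · · ·
    · █ █ · · · · ·
    █ █ · · · · · ·
    █ █ · · · · · ·
    █ · · · · · · ·
    · · · · · · · ·
T2:
  2·area = 6
  edge (0, 4)→(7, 10): d=(7,6) right/bottom  bias=-1
  edge (7, 10)→(6, 10): d=(-1,0) right/bottom  bias=-1
  edge (6, 10)→(0, 4): d=(-6,-6) top-left  bias=+0
    (0,2)@(1, 5): e=[1,5,0] → █  [on edge]
    (1,2)@(3, 5): e=[-11,5,12] → ·
    (0,3)@(1, 7): e=[15,3,-12] → ·
    (1,3)@(3, 7): e=[3,3,0] → █  [on edge]
    (2,3)@(5, 7): e=[-9,3,12] → ·
    (1,4)@(3, 9): e=[17,1,-12] → ·
    (2,4)@(5, 9): e=[5,1,0] → █  [on edge]
    (3,4)@(7, 9): e=[-7,1,12] → ·
    (2,5)@(5, 11): e=[19,-1,-12] → ·
    (3,5)@(7, 11): e=[7,-1,0] → ·  [on edge]
    (4,6)@(9, 13): e=[9,-3,0] → ·  [on edge]
    (5,7)@(11, 15): e=[11,-5,0] → ·  [on edge]
  covered (3 px):
    · · · · · · · ·
    · · · · · · · ·
    █ · · · · · · ·
    · █ · · · · · ·
    · · █ · · · · ·
    · · · · · · · ·
    · · · · · · · ·
    · · · · · · · ·

Result: [[1,0],[2,0],[1,1],[2,1],[3,1],[4,1],[1,2],[2,2],[3,2],[1,3],[2,3],[0,4],[1,4],[0,5],[1,5],[0,6]]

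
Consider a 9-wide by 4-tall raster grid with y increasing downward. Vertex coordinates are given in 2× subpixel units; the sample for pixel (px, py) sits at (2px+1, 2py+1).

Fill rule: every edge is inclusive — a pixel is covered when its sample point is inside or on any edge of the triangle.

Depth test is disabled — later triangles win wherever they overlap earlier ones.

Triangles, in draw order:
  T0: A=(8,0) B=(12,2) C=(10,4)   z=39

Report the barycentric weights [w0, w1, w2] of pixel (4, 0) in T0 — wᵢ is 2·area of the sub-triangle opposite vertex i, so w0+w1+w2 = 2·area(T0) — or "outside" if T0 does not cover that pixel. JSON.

T0:
  2·area = 12
  edge (8, 0)→(12, 2): d=(4,2) inclusive
  edge (12, 2)→(10, 4): d=(-2,2) inclusive
  edge (10, 4)→(8, 0): d=(-2,-4) inclusive
    (4,0)@(9, 1): e=[2,8,2] → █
    (5,0)@(11, 1): e=[-2,4,10] → ·
    (6,0)@(13, 1): e=[-6,0,18] → ·  [on edge]
    (4,1)@(9, 3): e=[10,4,-2] → ·
    (5,1)@(11, 3): e=[6,0,6] → █  [on edge]
    (6,1)@(13, 3): e=[2,-4,14] → ·
    (4,2)@(9, 5): e=[18,0,-6] → ·  [on edge]
    (5,2)@(11, 5): e=[14,-4,2] → ·
    (3,3)@(7, 7): e=[30,0,-18] → ·  [on edge]
  covered (2 px):
    · · · · █ · · · ·
    · · · · · █ · · ·
    · · · · · · · · ·
    · · · · · · · · ·

Result: [8,2,2]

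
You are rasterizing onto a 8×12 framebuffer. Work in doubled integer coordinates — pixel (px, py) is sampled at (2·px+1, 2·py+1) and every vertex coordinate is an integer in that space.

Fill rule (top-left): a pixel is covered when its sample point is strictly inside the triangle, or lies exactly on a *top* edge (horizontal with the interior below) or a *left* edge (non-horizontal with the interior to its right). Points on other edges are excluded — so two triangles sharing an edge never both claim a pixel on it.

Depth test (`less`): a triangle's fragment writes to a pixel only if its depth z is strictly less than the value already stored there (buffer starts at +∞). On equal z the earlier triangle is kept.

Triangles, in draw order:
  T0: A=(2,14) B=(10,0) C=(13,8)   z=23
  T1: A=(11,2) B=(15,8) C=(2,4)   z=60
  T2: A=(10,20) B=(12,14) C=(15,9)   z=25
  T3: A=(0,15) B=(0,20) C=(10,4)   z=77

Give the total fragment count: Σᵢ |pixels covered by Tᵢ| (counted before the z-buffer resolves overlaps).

T0:
  2·area = 106
  edge (2, 14)→(10, 0): d=(8,-14) top-left  bias=+0
  edge (10, 0)→(13, 8): d=(3,8) right/bottom  bias=-1
  edge (13, 8)→(2, 14): d=(-11,6) right/bottom  bias=-1
    (4,1)@(9, 3): e=[10,17,79] → X
    (5,1)@(11, 3): e=[38,1,67] → X
    (6,1)@(13, 3): e=[66,-15,55] → .
    (4,2)@(9, 5): e=[26,23,57] → X
    (6,2)@(13, 5): e=[82,-9,33] → .
    (3,3)@(7, 7): e=[14,45,47] → X
    (6,3)@(13, 7): e=[98,-3,11] → .
    (2,4)@(5, 9): e=[2,67,37] → X
    (6,4)@(13, 9): e=[114,3,-11] → .
    (2,5)@(5, 11): e=[18,73,15] → X
    (4,5)@(9, 11): e=[74,41,-9] → .
    (5,5)@(11, 11): e=[102,25,-21] → .
  covered (14 px):
    . . . . . . . .
    . . . . X X . .
    . . . . X X . .
    . . . X X X . .
    . . X X X X . .
    . . X X . . . .
    . X . . . . . .
    . . . . . . . .
    . . . . . . . .
    . . . . . . . .
    . . . . . . . .
    . . . . . . . .
T1:
  2·area = 62
  edge (11, 2)→(15, 8): d=(4,6) right/bottom  bias=-1
  edge (15, 8)→(2, 4): d=(-13,-4) top-left  bias=+0
  edge (2, 4)→(11, 2): d=(9,-2) top-left  bias=+0
    (3,1)@(7, 3): e=[28,33,1] → X
    (4,1)@(9, 3): e=[16,41,5] → X
    (5,1)@(11, 3): e=[4,49,9] → X
    (6,1)@(13, 3): e=[-8,57,13] → .
    (3,2)@(7, 5): e=[36,7,19] → X
    (6,2)@(13, 5): e=[0,31,31] → .  [on edge]
    (3,3)@(7, 7): e=[44,-19,37] → .
    (4,3)@(9, 7): e=[32,-11,41] → .
    (5,3)@(11, 7): e=[20,-3,45] → .
    (6,3)@(13, 7): e=[8,5,49] → X
    (7,3)@(15, 7): e=[-4,13,53] → .
    (6,4)@(13, 9): e=[16,-21,67] → .
  covered (7 px):
    . . . . . . . .
    . . . X X X . .
    . . . X X X . .
    . . . . . . X .
    . . . . . . . .
    . . . . . . . .
    . . . . . . . .
    . . . . . . . .
    . . . . . . . .
    . . . . . . . .
    . . . . . . . .
    . . . . . . . .
T2:
  2·area = 8
  edge (10, 20)→(12, 14): d=(2,-6) top-left  bias=+0
  edge (12, 14)→(15, 9): d=(3,-5) top-left  bias=+0
  edge (15, 9)→(10, 20): d=(-5,11) right/bottom  bias=-1
    (7,2)@(15, 5): e=[0,-12,20] → .  [on edge]
    (7,4)@(15, 9): e=[8,0,0] → .  [on edge]
    (6,5)@(13, 11): e=[0,-4,12] → .  [on edge]
    (6,6)@(13, 13): e=[4,2,2] → X
    (7,6)@(15, 13): e=[16,12,-20] → .
    (6,7)@(13, 15): e=[8,8,-8] → .
    (5,8)@(11, 17): e=[0,4,4] → X  [on edge]
    (6,8)@(13, 17): e=[12,14,-18] → .
    (4,9)@(9, 19): e=[-8,0,16] → .  [on edge]
    (5,9)@(11, 19): e=[4,10,-6] → .
    (4,11)@(9, 23): e=[0,12,-4] → .  [on edge]
  covered (2 px):
    . . . . . . . .
    . . . . . . . .
    . . . . . . . .
    . . . . . . . .
    . . . . . . . .
    . . . . . . . .
    . . . . . . X .
    . . . . . . . .
    . . . . . X . .
    . . . . . . . .
    . . . . . . . .
    . . . . . . . .
T3:
  2·area = 50  (B↔C swapped to make it positive)
  edge (0, 15)→(10, 4): d=(10,-11) top-left  bias=+0
  edge (10, 4)→(0, 20): d=(-10,16) right/bottom  bias=-1
  edge (0, 20)→(0, 15): d=(0,-5) top-left  bias=+0
    (2,5)@(5, 11): e=[15,10,25] → X
    (3,5)@(7, 11): e=[37,-22,35] → .
    (1,6)@(3, 13): e=[13,22,15] → X
    (2,6)@(5, 13): e=[35,-10,25] → .
    (0,7)@(1, 15): e=[11,34,5] → X
    (2,7)@(5, 15): e=[55,-30,25] → .
    (0,8)@(1, 17): e=[31,14,5] → X
    (1,8)@(3, 17): e=[53,-18,15] → .
    (0,9)@(1, 19): e=[51,-6,5] → .
  covered (5 px):
    . . . . . . . .
    . . . . . . . .
    . . . . . . . .
    . . . . . . . .
    . . . . . . . .
    . . X . . . . .
    . X . . . . . .
    X X . . . . . .
    X . . . . . . .
    . . . . . . . .
    . . . . . . . .
    . . . . . . . .

Result: 28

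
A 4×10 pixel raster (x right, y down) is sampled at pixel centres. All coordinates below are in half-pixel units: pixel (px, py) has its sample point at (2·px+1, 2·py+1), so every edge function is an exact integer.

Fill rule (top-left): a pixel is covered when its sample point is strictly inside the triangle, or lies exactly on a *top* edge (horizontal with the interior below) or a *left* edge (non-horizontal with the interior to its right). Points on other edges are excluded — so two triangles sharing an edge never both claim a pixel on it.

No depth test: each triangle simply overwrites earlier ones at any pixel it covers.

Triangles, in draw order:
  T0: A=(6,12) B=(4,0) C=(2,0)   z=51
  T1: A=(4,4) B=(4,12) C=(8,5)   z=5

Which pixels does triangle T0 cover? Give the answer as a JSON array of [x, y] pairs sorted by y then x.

T0:
  2·area = 24  (B↔C swapped to make it positive)
  edge (6, 12)→(2, 0): d=(-4,-12) top-left  bias=+0
  edge (2, 0)→(4, 0): d=(2,0) top-left  bias=+0
  edge (4, 0)→(6, 12): d=(2,12) right/bottom  bias=-1
    (1,0)@(3, 1): e=[8,2,14] → █
    (2,0)@(5, 1): e=[32,2,-10] → ·
    (1,1)@(3, 3): e=[0,6,18] → █  [on edge]
    (2,1)@(5, 3): e=[24,6,-6] → ·
    (1,2)@(3, 5): e=[-8,10,22] → ·
    (2,3)@(5, 7): e=[8,14,2] → █
    (3,3)@(7, 7): e=[32,14,-22] → ·
    (2,4)@(5, 9): e=[0,18,6] → █  [on edge]
    (3,4)@(7, 9): e=[24,18,-18] → ·
    (2,5)@(5, 11): e=[-8,22,10] → ·
    (3,7)@(7, 15): e=[0,30,-6] → ·  [on edge]
  covered (4 px):
    · █ · ·
    · █ · ·
    · · · ·
    · · █ ·
    · · █ ·
    · · · ·
    · · · ·
    · · · ·
    · · · ·
    · · · ·
T1:
  2·area = 32  (B↔C swapped to make it positive)
  edge (4, 4)→(8, 5): d=(4,1) right/bottom  bias=-1
  edge (8, 5)→(4, 12): d=(-4,7) right/bottom  bias=-1
  edge (4, 12)→(4, 4): d=(0,-8) top-left  bias=+0
    (2,2)@(5, 5): e=[3,21,8] → █
    (3,2)@(7, 5): e=[1,7,24] → █
    (2,3)@(5, 7): e=[11,13,8] → █
    (3,3)@(7, 7): e=[9,-1,24] → ·
    (2,4)@(5, 9): e=[19,5,8] → █
    (3,4)@(7, 9): e=[17,-9,24] → ·
    (2,5)@(5, 11): e=[27,-3,8] → ·
  covered (4 px):
    · · · ·
    · · · ·
    · · █ █
    · · █ ·
    · · █ ·
    · · · ·
    · · · ·
    · · · ·
    · · · ·
    · · · ·

Answer: [[1,0],[1,1],[2,3],[2,4]]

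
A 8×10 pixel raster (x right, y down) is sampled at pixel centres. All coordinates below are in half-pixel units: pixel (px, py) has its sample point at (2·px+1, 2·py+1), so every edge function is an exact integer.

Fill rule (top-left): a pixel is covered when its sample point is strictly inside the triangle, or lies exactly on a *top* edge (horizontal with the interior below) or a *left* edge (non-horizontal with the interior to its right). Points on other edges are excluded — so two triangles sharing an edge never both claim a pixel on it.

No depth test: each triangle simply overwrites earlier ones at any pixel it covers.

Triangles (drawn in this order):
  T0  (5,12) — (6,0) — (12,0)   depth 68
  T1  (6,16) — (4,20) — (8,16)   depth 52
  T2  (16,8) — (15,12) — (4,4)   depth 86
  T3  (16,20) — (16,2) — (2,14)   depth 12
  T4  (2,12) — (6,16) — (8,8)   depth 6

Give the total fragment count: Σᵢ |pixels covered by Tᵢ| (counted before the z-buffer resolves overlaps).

T0:
  2·area = 72
  edge (5, 12)→(6, 0): d=(1,-12) top-left  bias=+0
  edge (6, 0)→(12, 0): d=(6,0) top-left  bias=+0
  edge (12, 0)→(5, 12): d=(-7,12) right/bottom  bias=-1
    (3,0)@(7, 1): e=[13,6,53] → █
    (4,0)@(9, 1): e=[37,6,29] → █
    (5,0)@(11, 1): e=[61,6,5] → █
    (6,0)@(13, 1): e=[85,6,-19] → ·
    (3,1)@(7, 3): e=[15,18,39] → █
    (5,1)@(11, 3): e=[63,18,-9] → ·
    (3,2)@(7, 5): e=[17,30,25] → █
    (5,2)@(11, 5): e=[65,30,-23] → ·
    (3,3)@(7, 7): e=[19,42,11] → █
    (4,3)@(9, 7): e=[43,42,-13] → ·
    (3,4)@(7, 9): e=[21,54,-3] → ·
  covered (8 px):
    · · · █ █ █ · ·
    · · · █ █ · · ·
    · · · █ █ · · ·
    · · · █ · · · ·
    · · · · · · · ·
    · · · · · · · ·
    · · · · · · · ·
    · · · · · · · ·
    · · · · · · · ·
    · · · · · · · ·
T1:
  2·area = 8  (B↔C swapped to make it positive)
  edge (6, 16)→(8, 16): d=(2,0) top-left  bias=+0
  edge (8, 16)→(4, 20): d=(-4,4) right/bottom  bias=-1
  edge (4, 20)→(6, 16): d=(2,-4) top-left  bias=+0
    (7,4)@(15, 9): e=[-14,0,22] → ·  [on edge]
    (6,5)@(13, 11): e=[-10,0,18] → ·  [on edge]
    (5,6)@(11, 13): e=[-6,0,14] → ·  [on edge]
    (4,7)@(9, 15): e=[-2,0,10] → ·  [on edge]
    (3,8)@(7, 17): e=[2,0,6] → ·  [on edge]
    (2,9)@(5, 19): e=[6,0,2] → ·  [on edge]
  covered (0 px):
    · · · · · · · ·
    · · · · · · · ·
    · · · · · · · ·
    · · · · · · · ·
    · · · · · · · ·
    · · · · · · · ·
    · · · · · · · ·
    · · · · · · · ·
    · · · · · · · ·
    · · · · · · · ·
T2:
  2·area = 52
  edge (16, 8)→(15, 12): d=(-1,4) right/bottom  bias=-1
  edge (15, 12)→(4, 4): d=(-11,-8) top-left  bias=+0
  edge (4, 4)→(16, 8): d=(12,4) right/bottom  bias=-1
    (0,1)@(1, 3): e=[65,-13,0] → ·  [on edge]
    (3,2)@(7, 5): e=[39,13,0] → ·  [on edge]
    (4,3)@(9, 7): e=[29,7,16] → █
    (5,3)@(11, 7): e=[21,23,8] → █
    (6,3)@(13, 7): e=[13,39,0] → ·  [on edge]
    (4,4)@(9, 9): e=[27,-15,40] → ·
    (5,4)@(11, 9): e=[19,1,32] → █
    (6,4)@(13, 9): e=[11,17,24] → █
    (7,4)@(15, 9): e=[3,33,16] → █
    (5,5)@(11, 11): e=[17,-21,56] → ·
    (6,5)@(13, 11): e=[9,-5,48] → ·
    (7,5)@(15, 11): e=[1,11,40] → █
  covered (6 px):
    · · · · · · · ·
    · · · · · · · ·
    · · · · · · · ·
    · · · · █ █ · ·
    · · · · · █ █ █
    · · · · · · · █
    · · · · · · · ·
    · · · · · · · ·
    · · · · · · · ·
    · · · · · · · ·
T3:
  2·area = 252  (B↔C swapped to make it positive)
  edge (16, 20)→(2, 14): d=(-14,-6) top-left  bias=+0
  edge (2, 14)→(16, 2): d=(14,-12) top-left  bias=+0
  edge (16, 2)→(16, 20): d=(0,18) right/bottom  bias=-1
    (7,1)@(15, 3): e=[232,2,18] → █
    (6,2)@(13, 5): e=[192,6,54] → █
    (5,3)@(11, 7): e=[152,10,90] → █
    (4,4)@(9, 9): e=[112,14,126] → █
    (3,5)@(7, 11): e=[72,18,162] → █
    (2,6)@(5, 13): e=[32,22,198] → █
    (2,7)@(5, 15): e=[4,50,198] → █
    (2,8)@(5, 17): e=[-24,78,198] → ·
    (3,8)@(7, 17): e=[-12,102,162] → ·
    (4,8)@(9, 17): e=[0,126,126] → █  [on edge]
    (4,9)@(9, 19): e=[-28,154,126] → ·
    (5,9)@(11, 19): e=[-16,178,90] → ·
  covered (32 px):
    · · · · · · · ·
    · · · · · · · █
    · · · · · · █ █
    · · · · · █ █ █
    · · · · █ █ █ █
    · · · █ █ █ █ █
    · · █ █ █ █ █ █
    · · █ █ █ █ █ █
    · · · · █ █ █ █
    · · · · · · · █
T4:
  2·area = 40  (B↔C swapped to make it positive)
  edge (2, 12)→(8, 8): d=(6,-4) top-left  bias=+0
  edge (8, 8)→(6, 16): d=(-2,8) right/bottom  bias=-1
  edge (6, 16)→(2, 12): d=(-4,-4) top-left  bias=+0
    (3,4)@(7, 9): e=[2,6,32] → █
    (4,4)@(9, 9): e=[10,-10,40] → ·
    (0,5)@(1, 11): e=[-10,50,0] → ·  [on edge]
    (2,5)@(5, 11): e=[6,18,16] → █
    (4,5)@(9, 11): e=[22,-14,32] → ·
    (1,6)@(3, 13): e=[10,30,0] → █  [on edge]
    (3,6)@(7, 13): e=[26,-2,16] → ·
    (1,7)@(3, 15): e=[22,26,-8] → ·
    (2,7)@(5, 15): e=[30,10,0] → █  [on edge]
    (3,7)@(7, 15): e=[38,-6,8] → ·
    (2,8)@(5, 17): e=[42,6,-8] → ·
    (3,8)@(7, 17): e=[50,-10,0] → ·  [on edge]
    (4,9)@(9, 19): e=[70,-30,0] → ·  [on edge]
  covered (6 px):
    · · · · · · · ·
    · · · · · · · ·
    · · · · · · · ·
    · · · · · · · ·
    · · · █ · · · ·
    · · █ █ · · · ·
    · █ █ · · · · ·
    · · █ · · · · ·
    · · · · · · · ·
    · · · · · · · ·

Final: 52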